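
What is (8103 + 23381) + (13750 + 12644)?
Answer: 57878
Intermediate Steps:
(8103 + 23381) + (13750 + 12644) = 31484 + 26394 = 57878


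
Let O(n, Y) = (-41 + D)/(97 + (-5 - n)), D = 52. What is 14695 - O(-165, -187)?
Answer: 3776604/257 ≈ 14695.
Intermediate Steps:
O(n, Y) = 11/(92 - n) (O(n, Y) = (-41 + 52)/(97 + (-5 - n)) = 11/(92 - n))
14695 - O(-165, -187) = 14695 - (-11)/(-92 - 165) = 14695 - (-11)/(-257) = 14695 - (-11)*(-1)/257 = 14695 - 1*11/257 = 14695 - 11/257 = 3776604/257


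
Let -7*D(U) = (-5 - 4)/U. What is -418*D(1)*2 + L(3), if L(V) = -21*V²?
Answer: -8847/7 ≈ -1263.9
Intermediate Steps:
D(U) = 9/(7*U) (D(U) = -(-5 - 4)/(7*U) = -(-9)/(7*U) = 9/(7*U))
-418*D(1)*2 + L(3) = -418*(9/7)/1*2 - 21*3² = -418*(9/7)*1*2 - 21*9 = -3762*2/7 - 189 = -418*18/7 - 189 = -7524/7 - 189 = -8847/7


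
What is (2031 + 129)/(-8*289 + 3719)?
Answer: 720/469 ≈ 1.5352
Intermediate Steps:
(2031 + 129)/(-8*289 + 3719) = 2160/(-2312 + 3719) = 2160/1407 = 2160*(1/1407) = 720/469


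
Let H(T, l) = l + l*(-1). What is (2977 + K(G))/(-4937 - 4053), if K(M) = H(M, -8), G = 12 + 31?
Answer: -2977/8990 ≈ -0.33115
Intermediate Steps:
H(T, l) = 0 (H(T, l) = l - l = 0)
G = 43
K(M) = 0
(2977 + K(G))/(-4937 - 4053) = (2977 + 0)/(-4937 - 4053) = 2977/(-8990) = 2977*(-1/8990) = -2977/8990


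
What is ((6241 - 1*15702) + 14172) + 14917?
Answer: 19628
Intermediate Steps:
((6241 - 1*15702) + 14172) + 14917 = ((6241 - 15702) + 14172) + 14917 = (-9461 + 14172) + 14917 = 4711 + 14917 = 19628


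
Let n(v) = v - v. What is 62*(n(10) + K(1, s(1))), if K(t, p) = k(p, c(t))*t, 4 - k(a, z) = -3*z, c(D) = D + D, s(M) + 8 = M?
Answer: 620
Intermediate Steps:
n(v) = 0
s(M) = -8 + M
c(D) = 2*D
k(a, z) = 4 + 3*z (k(a, z) = 4 - (-3)*z = 4 + 3*z)
K(t, p) = t*(4 + 6*t) (K(t, p) = (4 + 3*(2*t))*t = (4 + 6*t)*t = t*(4 + 6*t))
62*(n(10) + K(1, s(1))) = 62*(0 + 2*1*(2 + 3*1)) = 62*(0 + 2*1*(2 + 3)) = 62*(0 + 2*1*5) = 62*(0 + 10) = 62*10 = 620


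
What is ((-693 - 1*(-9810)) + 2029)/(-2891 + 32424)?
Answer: 11146/29533 ≈ 0.37741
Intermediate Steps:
((-693 - 1*(-9810)) + 2029)/(-2891 + 32424) = ((-693 + 9810) + 2029)/29533 = (9117 + 2029)*(1/29533) = 11146*(1/29533) = 11146/29533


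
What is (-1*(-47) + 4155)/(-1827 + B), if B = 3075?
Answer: 2101/624 ≈ 3.3670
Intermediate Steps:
(-1*(-47) + 4155)/(-1827 + B) = (-1*(-47) + 4155)/(-1827 + 3075) = (47 + 4155)/1248 = 4202*(1/1248) = 2101/624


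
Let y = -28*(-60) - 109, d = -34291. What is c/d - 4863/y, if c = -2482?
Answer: -162857911/53871161 ≈ -3.0231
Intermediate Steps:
y = 1571 (y = 1680 - 109 = 1571)
c/d - 4863/y = -2482/(-34291) - 4863/1571 = -2482*(-1/34291) - 4863*1/1571 = 2482/34291 - 4863/1571 = -162857911/53871161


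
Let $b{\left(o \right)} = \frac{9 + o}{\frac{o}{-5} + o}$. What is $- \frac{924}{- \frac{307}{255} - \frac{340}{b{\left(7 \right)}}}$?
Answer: $\frac{58905}{7663} \approx 7.6869$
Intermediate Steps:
$b{\left(o \right)} = \frac{5 \left(9 + o\right)}{4 o}$ ($b{\left(o \right)} = \frac{9 + o}{o \left(- \frac{1}{5}\right) + o} = \frac{9 + o}{- \frac{o}{5} + o} = \frac{9 + o}{\frac{4}{5} o} = \left(9 + o\right) \frac{5}{4 o} = \frac{5 \left(9 + o\right)}{4 o}$)
$- \frac{924}{- \frac{307}{255} - \frac{340}{b{\left(7 \right)}}} = - \frac{924}{- \frac{307}{255} - \frac{340}{\frac{5}{4} \cdot \frac{1}{7} \left(9 + 7\right)}} = - \frac{924}{\left(-307\right) \frac{1}{255} - \frac{340}{\frac{5}{4} \cdot \frac{1}{7} \cdot 16}} = - \frac{924}{- \frac{307}{255} - \frac{340}{\frac{20}{7}}} = - \frac{924}{- \frac{307}{255} - 119} = - \frac{924}{- \frac{30652}{255}} = \left(-924\right) \left(- \frac{255}{30652}\right) = \frac{58905}{7663}$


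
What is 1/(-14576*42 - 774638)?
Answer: -1/1386830 ≈ -7.2107e-7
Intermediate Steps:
1/(-14576*42 - 774638) = 1/(-612192 - 774638) = 1/(-1386830) = -1/1386830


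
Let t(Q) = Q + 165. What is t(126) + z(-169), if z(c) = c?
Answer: 122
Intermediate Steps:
t(Q) = 165 + Q
t(126) + z(-169) = (165 + 126) - 169 = 291 - 169 = 122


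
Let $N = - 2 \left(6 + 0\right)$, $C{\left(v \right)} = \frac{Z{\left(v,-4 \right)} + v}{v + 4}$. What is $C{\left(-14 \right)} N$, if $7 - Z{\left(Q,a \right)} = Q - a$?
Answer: $\frac{18}{5} \approx 3.6$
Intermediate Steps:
$Z{\left(Q,a \right)} = 7 + a - Q$ ($Z{\left(Q,a \right)} = 7 - \left(Q - a\right) = 7 + a - Q$)
$C{\left(v \right)} = \frac{3}{4 + v}$ ($C{\left(v \right)} = \frac{\left(7 - 4 - v\right) + v}{v + 4} = \frac{\left(3 - v\right) + v}{4 + v} = \frac{3}{4 + v}$)
$N = -12$ ($N = \left(-2\right) 6 = -12$)
$C{\left(-14 \right)} N = \frac{3}{4 - 14} \left(-12\right) = \frac{3}{-10} \left(-12\right) = 3 \left(- \frac{1}{10}\right) \left(-12\right) = \left(- \frac{3}{10}\right) \left(-12\right) = \frac{18}{5}$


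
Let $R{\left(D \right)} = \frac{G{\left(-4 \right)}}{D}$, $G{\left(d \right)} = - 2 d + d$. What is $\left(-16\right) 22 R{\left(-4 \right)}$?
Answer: $352$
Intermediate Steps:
$G{\left(d \right)} = - d$
$R{\left(D \right)} = \frac{4}{D}$ ($R{\left(D \right)} = \frac{\left(-1\right) \left(-4\right)}{D} = \frac{4}{D}$)
$\left(-16\right) 22 R{\left(-4 \right)} = \left(-16\right) 22 \frac{4}{-4} = - 352 \cdot 4 \left(- \frac{1}{4}\right) = \left(-352\right) \left(-1\right) = 352$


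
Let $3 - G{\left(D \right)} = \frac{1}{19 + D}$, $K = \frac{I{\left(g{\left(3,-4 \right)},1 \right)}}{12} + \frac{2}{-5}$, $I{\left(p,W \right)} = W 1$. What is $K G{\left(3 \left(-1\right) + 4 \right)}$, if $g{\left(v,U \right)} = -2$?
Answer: $- \frac{1121}{1200} \approx -0.93417$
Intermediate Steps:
$I{\left(p,W \right)} = W$
$K = - \frac{19}{60}$ ($K = 1 \cdot \frac{1}{12} + \frac{2}{-5} = 1 \cdot \frac{1}{12} + 2 \left(- \frac{1}{5}\right) = \frac{1}{12} - \frac{2}{5} = - \frac{19}{60} \approx -0.31667$)
$G{\left(D \right)} = 3 - \frac{1}{19 + D}$
$K G{\left(3 \left(-1\right) + 4 \right)} = - \frac{19 \frac{56 + 3 \left(3 \left(-1\right) + 4\right)}{19 + \left(3 \left(-1\right) + 4\right)}}{60} = - \frac{19 \frac{56 + 3 \left(-3 + 4\right)}{19 + \left(-3 + 4\right)}}{60} = - \frac{19 \frac{56 + 3 \cdot 1}{19 + 1}}{60} = - \frac{19 \frac{56 + 3}{20}}{60} = - \frac{19 \cdot \frac{1}{20} \cdot 59}{60} = \left(- \frac{19}{60}\right) \frac{59}{20} = - \frac{1121}{1200}$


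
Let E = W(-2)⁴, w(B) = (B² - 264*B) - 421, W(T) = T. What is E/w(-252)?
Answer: 16/129611 ≈ 0.00012345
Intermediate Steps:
w(B) = -421 + B² - 264*B
E = 16 (E = (-2)⁴ = 16)
E/w(-252) = 16/(-421 + (-252)² - 264*(-252)) = 16/(-421 + 63504 + 66528) = 16/129611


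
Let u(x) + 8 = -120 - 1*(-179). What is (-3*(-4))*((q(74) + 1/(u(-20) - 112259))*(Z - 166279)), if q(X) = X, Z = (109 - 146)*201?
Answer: -1081823903217/7013 ≈ -1.5426e+8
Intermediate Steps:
Z = -7437 (Z = -37*201 = -7437)
u(x) = 51 (u(x) = -8 + (-120 - 1*(-179)) = -8 + (-120 + 179) = -8 + 59 = 51)
(-3*(-4))*((q(74) + 1/(u(-20) - 112259))*(Z - 166279)) = (-3*(-4))*((74 + 1/(51 - 112259))*(-7437 - 166279)) = 12*((74 + 1/(-112208))*(-173716)) = 12*((74 - 1/112208)*(-173716)) = 12*((8303391/112208)*(-173716)) = 12*(-360607967739/28052) = -1081823903217/7013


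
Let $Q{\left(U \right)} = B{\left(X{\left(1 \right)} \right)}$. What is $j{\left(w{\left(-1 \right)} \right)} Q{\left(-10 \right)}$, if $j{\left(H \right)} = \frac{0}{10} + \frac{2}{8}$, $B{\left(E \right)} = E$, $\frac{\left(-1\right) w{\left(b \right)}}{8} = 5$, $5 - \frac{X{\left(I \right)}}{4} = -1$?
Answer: $6$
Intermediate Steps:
$X{\left(I \right)} = 24$ ($X{\left(I \right)} = 20 - -4 = 20 + 4 = 24$)
$w{\left(b \right)} = -40$ ($w{\left(b \right)} = \left(-8\right) 5 = -40$)
$j{\left(H \right)} = \frac{1}{4}$ ($j{\left(H \right)} = 0 \cdot \frac{1}{10} + 2 \cdot \frac{1}{8} = 0 + \frac{1}{4} = \frac{1}{4}$)
$Q{\left(U \right)} = 24$
$j{\left(w{\left(-1 \right)} \right)} Q{\left(-10 \right)} = \frac{1}{4} \cdot 24 = 6$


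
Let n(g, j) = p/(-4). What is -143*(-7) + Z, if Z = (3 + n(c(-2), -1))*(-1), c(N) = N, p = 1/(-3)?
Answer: 11975/12 ≈ 997.92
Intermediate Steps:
p = -1/3 ≈ -0.33333
n(g, j) = 1/12 (n(g, j) = -1/3/(-4) = -1/3*(-1/4) = 1/12)
Z = -37/12 (Z = (3 + 1/12)*(-1) = (37/12)*(-1) = -37/12 ≈ -3.0833)
-143*(-7) + Z = -143*(-7) - 37/12 = 1001 - 37/12 = 11975/12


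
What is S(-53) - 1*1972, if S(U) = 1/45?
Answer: -88739/45 ≈ -1972.0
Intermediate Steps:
S(U) = 1/45
S(-53) - 1*1972 = 1/45 - 1*1972 = 1/45 - 1972 = -88739/45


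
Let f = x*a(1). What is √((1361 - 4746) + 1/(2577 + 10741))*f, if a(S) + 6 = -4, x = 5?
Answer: -25*I*√600394471422/6659 ≈ -2909.0*I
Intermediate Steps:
a(S) = -10 (a(S) = -6 - 4 = -10)
f = -50 (f = 5*(-10) = -50)
√((1361 - 4746) + 1/(2577 + 10741))*f = √((1361 - 4746) + 1/(2577 + 10741))*(-50) = √(-3385 + 1/13318)*(-50) = √(-45081429/13318)*(-50) = (I*√600394471422/13318)*(-50) = -25*I*√600394471422/6659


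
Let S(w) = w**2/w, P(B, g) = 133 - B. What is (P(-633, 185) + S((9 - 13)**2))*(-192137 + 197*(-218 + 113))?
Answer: -166426804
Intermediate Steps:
S(w) = w
(P(-633, 185) + S((9 - 13)**2))*(-192137 + 197*(-218 + 113)) = ((133 - 1*(-633)) + (9 - 13)**2)*(-192137 + 197*(-218 + 113)) = ((133 + 633) + (-4)**2)*(-192137 + 197*(-105)) = (766 + 16)*(-192137 - 20685) = 782*(-212822) = -166426804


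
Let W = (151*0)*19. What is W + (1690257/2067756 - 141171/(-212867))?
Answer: 217235706365/146719005484 ≈ 1.4806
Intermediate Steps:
W = 0 (W = 0*19 = 0)
W + (1690257/2067756 - 141171/(-212867)) = 0 + (1690257/2067756 - 141171/(-212867)) = 0 + (1690257*(1/2067756) - 141171*(-1/212867)) = 0 + (563419/689252 + 141171/212867) = 0 + 217235706365/146719005484 = 217235706365/146719005484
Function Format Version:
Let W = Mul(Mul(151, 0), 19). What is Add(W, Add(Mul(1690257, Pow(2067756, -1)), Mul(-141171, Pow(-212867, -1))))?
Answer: Rational(217235706365, 146719005484) ≈ 1.4806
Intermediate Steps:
W = 0 (W = Mul(0, 19) = 0)
Add(W, Add(Mul(1690257, Pow(2067756, -1)), Mul(-141171, Pow(-212867, -1)))) = Add(0, Add(Mul(1690257, Pow(2067756, -1)), Mul(-141171, Pow(-212867, -1)))) = Add(0, Add(Mul(1690257, Rational(1, 2067756)), Mul(-141171, Rational(-1, 212867)))) = Add(0, Add(Rational(563419, 689252), Rational(141171, 212867))) = Add(0, Rational(217235706365, 146719005484)) = Rational(217235706365, 146719005484)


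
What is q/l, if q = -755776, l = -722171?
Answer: 755776/722171 ≈ 1.0465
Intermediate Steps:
q/l = -755776/(-722171) = -755776*(-1/722171) = 755776/722171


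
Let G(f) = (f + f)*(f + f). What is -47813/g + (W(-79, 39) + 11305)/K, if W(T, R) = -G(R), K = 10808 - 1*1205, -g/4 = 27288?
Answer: 38112253/38821728 ≈ 0.98172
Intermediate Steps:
G(f) = 4*f**2 (G(f) = (2*f)*(2*f) = 4*f**2)
g = -109152 (g = -4*27288 = -109152)
K = 9603 (K = 10808 - 1205 = 9603)
W(T, R) = -4*R**2
-47813/g + (W(-79, 39) + 11305)/K = -47813/(-109152) + (-4*39**2 + 11305)/9603 = -47813*(-1/109152) + (-4*1521 + 11305)*(1/9603) = 47813/109152 + (-6084 + 11305)*(1/9603) = 47813/109152 + 5221*(1/9603) = 47813/109152 + 5221/9603 = 38112253/38821728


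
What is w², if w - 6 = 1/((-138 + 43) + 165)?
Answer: 177241/4900 ≈ 36.172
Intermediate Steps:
w = 421/70 (w = 6 + 1/((-138 + 43) + 165) = 6 + 1/(-95 + 165) = 6 + 1/70 = 421/70 ≈ 6.0143)
w² = (421/70)² = 177241/4900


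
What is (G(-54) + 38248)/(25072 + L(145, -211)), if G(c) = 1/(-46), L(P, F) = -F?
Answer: 1759407/1163018 ≈ 1.5128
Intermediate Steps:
G(c) = -1/46
(G(-54) + 38248)/(25072 + L(145, -211)) = (-1/46 + 38248)/(25072 - 1*(-211)) = 1759407/(46*(25072 + 211)) = (1759407/46)/25283 = (1759407/46)*(1/25283) = 1759407/1163018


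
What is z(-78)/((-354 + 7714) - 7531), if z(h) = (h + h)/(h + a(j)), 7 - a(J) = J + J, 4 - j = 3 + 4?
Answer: -4/285 ≈ -0.014035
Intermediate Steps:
j = -3 (j = 4 - (3 + 4) = 4 - 1*7 = 4 - 7 = -3)
a(J) = 7 - 2*J (a(J) = 7 - (J + J) = 7 - 2*J)
z(h) = 2*h/(13 + h) (z(h) = (h + h)/(h + (7 - 2*(-3))) = (2*h)/(h + (7 + 6)) = (2*h)/(h + 13) = (2*h)/(13 + h) = 2*h/(13 + h))
z(-78)/((-354 + 7714) - 7531) = (2*(-78)/(13 - 78))/((-354 + 7714) - 7531) = (2*(-78)/(-65))/(7360 - 7531) = (2*(-78)*(-1/65))/(-171) = (12/5)*(-1/171) = -4/285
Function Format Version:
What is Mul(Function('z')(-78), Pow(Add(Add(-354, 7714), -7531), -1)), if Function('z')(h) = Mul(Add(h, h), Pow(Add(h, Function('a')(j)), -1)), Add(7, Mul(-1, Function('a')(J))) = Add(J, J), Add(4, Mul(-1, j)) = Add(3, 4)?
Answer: Rational(-4, 285) ≈ -0.014035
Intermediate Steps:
j = -3 (j = Add(4, Mul(-1, Add(3, 4))) = Add(4, Mul(-1, 7)) = Add(4, -7) = -3)
Function('a')(J) = Add(7, Mul(-2, J)) (Function('a')(J) = Add(7, Mul(-1, Add(J, J))) = Add(7, Mul(-1, Mul(2, J))) = Add(7, Mul(-2, J)))
Function('z')(h) = Mul(2, h, Pow(Add(13, h), -1)) (Function('z')(h) = Mul(Add(h, h), Pow(Add(h, Add(7, Mul(-2, -3))), -1)) = Mul(Mul(2, h), Pow(Add(h, Add(7, 6)), -1)) = Mul(Mul(2, h), Pow(Add(h, 13), -1)) = Mul(Mul(2, h), Pow(Add(13, h), -1)) = Mul(2, h, Pow(Add(13, h), -1)))
Mul(Function('z')(-78), Pow(Add(Add(-354, 7714), -7531), -1)) = Mul(Mul(2, -78, Pow(Add(13, -78), -1)), Pow(Add(Add(-354, 7714), -7531), -1)) = Mul(Mul(2, -78, Pow(-65, -1)), Pow(Add(7360, -7531), -1)) = Mul(Mul(2, -78, Rational(-1, 65)), Pow(-171, -1)) = Mul(Rational(12, 5), Rational(-1, 171)) = Rational(-4, 285)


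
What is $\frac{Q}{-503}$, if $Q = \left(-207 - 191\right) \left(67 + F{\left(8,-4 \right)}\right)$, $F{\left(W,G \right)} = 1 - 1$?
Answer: $\frac{26666}{503} \approx 53.014$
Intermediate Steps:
$F{\left(W,G \right)} = 0$ ($F{\left(W,G \right)} = 1 - 1 = 0$)
$Q = -26666$ ($Q = \left(-207 - 191\right) \left(67 + 0\right) = \left(-398\right) 67 = -26666$)
$\frac{Q}{-503} = - \frac{26666}{-503} = \left(-26666\right) \left(- \frac{1}{503}\right) = \frac{26666}{503}$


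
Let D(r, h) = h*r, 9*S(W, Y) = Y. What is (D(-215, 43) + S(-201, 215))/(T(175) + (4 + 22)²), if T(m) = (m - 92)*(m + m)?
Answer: -41495/133767 ≈ -0.31020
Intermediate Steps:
S(W, Y) = Y/9
T(m) = 2*m*(-92 + m) (T(m) = (-92 + m)*(2*m) = 2*m*(-92 + m))
(D(-215, 43) + S(-201, 215))/(T(175) + (4 + 22)²) = (43*(-215) + (⅑)*215)/(2*175*(-92 + 175) + (4 + 22)²) = (-9245 + 215/9)/(2*175*83 + 26²) = -82990/(9*(29050 + 676)) = -82990/9/29726 = -82990/9*1/29726 = -41495/133767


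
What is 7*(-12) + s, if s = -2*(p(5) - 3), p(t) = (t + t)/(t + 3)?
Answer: -161/2 ≈ -80.500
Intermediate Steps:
p(t) = 2*t/(3 + t) (p(t) = (2*t)/(3 + t) = 2*t/(3 + t))
s = 7/2 (s = -2*(2*5/(3 + 5) - 3) = -2*(2*5/8 - 3) = -2*(2*5*(⅛) - 3) = -2*(5/4 - 3) = -2*(-7/4) = 7/2 ≈ 3.5000)
7*(-12) + s = 7*(-12) + 7/2 = -84 + 7/2 = -161/2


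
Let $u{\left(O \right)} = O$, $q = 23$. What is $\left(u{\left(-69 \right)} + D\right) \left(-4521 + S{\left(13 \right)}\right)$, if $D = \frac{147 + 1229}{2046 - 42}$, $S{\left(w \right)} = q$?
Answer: $\frac{153944050}{501} \approx 3.0727 \cdot 10^{5}$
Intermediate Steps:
$S{\left(w \right)} = 23$
$D = \frac{344}{501}$ ($D = \frac{1376}{2004} = 1376 \cdot \frac{1}{2004} = \frac{344}{501} \approx 0.68663$)
$\left(u{\left(-69 \right)} + D\right) \left(-4521 + S{\left(13 \right)}\right) = \left(-69 + \frac{344}{501}\right) \left(-4521 + 23\right) = \left(- \frac{34225}{501}\right) \left(-4498\right) = \frac{153944050}{501}$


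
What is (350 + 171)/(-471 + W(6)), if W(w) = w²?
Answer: -521/435 ≈ -1.1977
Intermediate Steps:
(350 + 171)/(-471 + W(6)) = (350 + 171)/(-471 + 6²) = 521/(-471 + 36) = 521/(-435) = 521*(-1/435) = -521/435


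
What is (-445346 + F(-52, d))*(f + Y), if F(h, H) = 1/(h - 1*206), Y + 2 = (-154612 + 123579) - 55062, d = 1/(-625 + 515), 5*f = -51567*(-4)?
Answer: 8587456465791/430 ≈ 1.9971e+10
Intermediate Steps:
f = 206268/5 (f = (-51567*(-4))/5 = (⅕)*206268 = 206268/5 ≈ 41254.)
d = -1/110 (d = 1/(-110) = -1/110 ≈ -0.0090909)
Y = -86097 (Y = -2 + ((-154612 + 123579) - 55062) = -2 + (-31033 - 55062) = -2 - 86095 = -86097)
F(h, H) = 1/(-206 + h) (F(h, H) = 1/(h - 206) = 1/(-206 + h))
(-445346 + F(-52, d))*(f + Y) = (-445346 + 1/(-206 - 52))*(206268/5 - 86097) = (-445346 + 1/(-258))*(-224217/5) = (-445346 - 1/258)*(-224217/5) = -114899269/258*(-224217/5) = 8587456465791/430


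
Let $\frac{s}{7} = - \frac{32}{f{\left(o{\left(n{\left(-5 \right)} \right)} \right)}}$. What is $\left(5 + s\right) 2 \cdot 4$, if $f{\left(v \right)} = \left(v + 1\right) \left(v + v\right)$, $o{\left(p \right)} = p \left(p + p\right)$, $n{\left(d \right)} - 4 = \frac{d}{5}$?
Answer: $\frac{6392}{171} \approx 37.38$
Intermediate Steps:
$n{\left(d \right)} = 4 + \frac{d}{5}$
$o{\left(p \right)} = 2 p^{2}$ ($o{\left(p \right)} = p 2 p = 2 p^{2}$)
$f{\left(v \right)} = 2 v \left(1 + v\right)$ ($f{\left(v \right)} = \left(1 + v\right) 2 v = 2 v \left(1 + v\right)$)
$s = - \frac{56}{171}$ ($s = 7 \left(- \frac{32}{2 \cdot 2 \left(4 + \frac{1}{5} \left(-5\right)\right)^{2} \left(1 + 2 \left(4 + \frac{1}{5} \left(-5\right)\right)^{2}\right)}\right) = 7 \left(- \frac{32}{2 \cdot 2 \left(4 - 1\right)^{2} \left(1 + 2 \left(4 - 1\right)^{2}\right)}\right) = 7 \left(- \frac{32}{2 \cdot 2 \cdot 3^{2} \left(1 + 2 \cdot 3^{2}\right)}\right) = 7 \left(- \frac{32}{2 \cdot 2 \cdot 9 \left(1 + 2 \cdot 9\right)}\right) = 7 \left(- \frac{32}{2 \cdot 18 \left(1 + 18\right)}\right) = 7 \left(- \frac{32}{2 \cdot 18 \cdot 19}\right) = 7 \left(- \frac{32}{684}\right) = 7 \left(\left(-32\right) \frac{1}{684}\right) = 7 \left(- \frac{8}{171}\right) = - \frac{56}{171} \approx -0.32749$)
$\left(5 + s\right) 2 \cdot 4 = \left(5 - \frac{56}{171}\right) 2 \cdot 4 = \frac{799}{171} \cdot 8 = \frac{6392}{171}$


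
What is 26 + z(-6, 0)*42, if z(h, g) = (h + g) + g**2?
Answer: -226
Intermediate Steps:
z(h, g) = g + h + g**2 (z(h, g) = (g + h) + g**2 = g + h + g**2)
26 + z(-6, 0)*42 = 26 + (0 - 6 + 0**2)*42 = 26 + (0 - 6 + 0)*42 = 26 - 6*42 = 26 - 252 = -226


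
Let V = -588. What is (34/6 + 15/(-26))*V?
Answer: -38906/13 ≈ -2992.8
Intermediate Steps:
(34/6 + 15/(-26))*V = (34/6 + 15/(-26))*(-588) = (34*(⅙) + 15*(-1/26))*(-588) = (17/3 - 15/26)*(-588) = (397/78)*(-588) = -38906/13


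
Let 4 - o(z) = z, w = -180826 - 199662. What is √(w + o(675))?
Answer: 3*I*√42351 ≈ 617.38*I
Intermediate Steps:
w = -380488
o(z) = 4 - z
√(w + o(675)) = √(-380488 + (4 - 1*675)) = √(-380488 + (4 - 675)) = √(-380488 - 671) = √(-381159) = 3*I*√42351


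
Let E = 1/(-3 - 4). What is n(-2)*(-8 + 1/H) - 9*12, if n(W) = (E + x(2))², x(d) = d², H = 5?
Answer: -54891/245 ≈ -224.04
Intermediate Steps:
E = -⅐ (E = 1/(-7) = -⅐ ≈ -0.14286)
n(W) = 729/49 (n(W) = (-⅐ + 2²)² = (-⅐ + 4)² = (27/7)² = 729/49)
n(-2)*(-8 + 1/H) - 9*12 = 729*(-8 + 1/5)/49 - 9*12 = 729*(-8 + ⅕)/49 - 108 = (729/49)*(-39/5) - 108 = -28431/245 - 108 = -54891/245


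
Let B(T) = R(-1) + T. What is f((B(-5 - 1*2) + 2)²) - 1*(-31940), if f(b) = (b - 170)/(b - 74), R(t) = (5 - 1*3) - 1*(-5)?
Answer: 1117983/35 ≈ 31942.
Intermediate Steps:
R(t) = 7 (R(t) = (5 - 3) + 5 = 2 + 5 = 7)
B(T) = 7 + T
f(b) = (-170 + b)/(-74 + b)
f((B(-5 - 1*2) + 2)²) - 1*(-31940) = (-170 + ((7 + (-5 - 1*2)) + 2)²)/(-74 + ((7 + (-5 - 1*2)) + 2)²) - 1*(-31940) = (-170 + ((7 + (-5 - 2)) + 2)²)/(-74 + ((7 + (-5 - 2)) + 2)²) + 31940 = (-170 + ((7 - 7) + 2)²)/(-74 + ((7 - 7) + 2)²) + 31940 = (-170 + (0 + 2)²)/(-74 + (0 + 2)²) + 31940 = (-170 + 2²)/(-74 + 2²) + 31940 = (-170 + 4)/(-74 + 4) + 31940 = -166/(-70) + 31940 = -1/70*(-166) + 31940 = 83/35 + 31940 = 1117983/35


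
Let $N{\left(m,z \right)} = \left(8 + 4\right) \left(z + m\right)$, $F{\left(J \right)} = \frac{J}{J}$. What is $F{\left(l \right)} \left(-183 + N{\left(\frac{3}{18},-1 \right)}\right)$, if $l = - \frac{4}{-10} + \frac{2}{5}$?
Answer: $-193$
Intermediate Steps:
$l = \frac{4}{5}$ ($l = \left(-4\right) \left(- \frac{1}{10}\right) + 2 \cdot \frac{1}{5} = \frac{2}{5} + \frac{2}{5} = \frac{4}{5} \approx 0.8$)
$F{\left(J \right)} = 1$
$N{\left(m,z \right)} = 12 m + 12 z$ ($N{\left(m,z \right)} = 12 \left(m + z\right) = 12 m + 12 z$)
$F{\left(l \right)} \left(-183 + N{\left(\frac{3}{18},-1 \right)}\right) = 1 \left(-183 + \left(12 \cdot \frac{3}{18} + 12 \left(-1\right)\right)\right) = 1 \left(-183 - \left(12 - 12 \cdot 3 \cdot \frac{1}{18}\right)\right) = 1 \left(-183 + \left(12 \cdot \frac{1}{6} - 12\right)\right) = 1 \left(-183 + \left(2 - 12\right)\right) = 1 \left(-183 - 10\right) = 1 \left(-193\right) = -193$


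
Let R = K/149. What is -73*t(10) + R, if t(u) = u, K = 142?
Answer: -108628/149 ≈ -729.05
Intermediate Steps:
R = 142/149 ≈ 0.95302
-73*t(10) + R = -73*10 + 142/149 = -730 + 142/149 = -108628/149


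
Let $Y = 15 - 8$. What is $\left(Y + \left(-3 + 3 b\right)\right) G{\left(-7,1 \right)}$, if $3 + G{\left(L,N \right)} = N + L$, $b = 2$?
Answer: $-90$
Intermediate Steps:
$Y = 7$
$G{\left(L,N \right)} = -3 + L + N$ ($G{\left(L,N \right)} = -3 + \left(N + L\right) = -3 + \left(L + N\right) = -3 + L + N$)
$\left(Y + \left(-3 + 3 b\right)\right) G{\left(-7,1 \right)} = \left(7 + \left(-3 + 3 \cdot 2\right)\right) \left(-3 - 7 + 1\right) = \left(7 + \left(-3 + 6\right)\right) \left(-9\right) = \left(7 + 3\right) \left(-9\right) = 10 \left(-9\right) = -90$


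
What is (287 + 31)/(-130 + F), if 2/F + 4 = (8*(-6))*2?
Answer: -5300/2167 ≈ -2.4458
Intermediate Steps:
F = -1/50 (F = 2/(-4 + (8*(-6))*2) = 2/(-4 - 48*2) = 2/(-4 - 96) = 2/(-100) = 2*(-1/100) = -1/50 ≈ -0.020000)
(287 + 31)/(-130 + F) = (287 + 31)/(-130 - 1/50) = 318/(-6501/50) = 318*(-50/6501) = -5300/2167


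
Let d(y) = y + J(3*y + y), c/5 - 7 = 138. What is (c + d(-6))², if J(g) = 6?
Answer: 525625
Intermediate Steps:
c = 725 (c = 35 + 5*138 = 35 + 690 = 725)
d(y) = 6 + y (d(y) = y + 6 = 6 + y)
(c + d(-6))² = (725 + (6 - 6))² = (725 + 0)² = 725² = 525625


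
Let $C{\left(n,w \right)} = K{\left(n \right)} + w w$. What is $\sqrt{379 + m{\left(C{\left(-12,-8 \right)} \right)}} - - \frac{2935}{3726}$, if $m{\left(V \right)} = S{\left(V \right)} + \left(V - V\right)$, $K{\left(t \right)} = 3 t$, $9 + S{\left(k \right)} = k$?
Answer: $\frac{2935}{3726} + \sqrt{398} \approx 20.738$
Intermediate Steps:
$S{\left(k \right)} = -9 + k$
$C{\left(n,w \right)} = w^{2} + 3 n$ ($C{\left(n,w \right)} = 3 n + w w = 3 n + w^{2} = w^{2} + 3 n$)
$m{\left(V \right)} = -9 + V$ ($m{\left(V \right)} = \left(-9 + V\right) + \left(V - V\right) = \left(-9 + V\right) + 0 = -9 + V$)
$\sqrt{379 + m{\left(C{\left(-12,-8 \right)} \right)}} - - \frac{2935}{3726} = \sqrt{379 + \left(-9 + \left(\left(-8\right)^{2} + 3 \left(-12\right)\right)\right)} - - \frac{2935}{3726} = \sqrt{379 + \left(-9 + \left(64 - 36\right)\right)} - \left(-2935\right) \frac{1}{3726} = \sqrt{379 + \left(-9 + 28\right)} - - \frac{2935}{3726} = \sqrt{379 + 19} + \frac{2935}{3726} = \sqrt{398} + \frac{2935}{3726} = \frac{2935}{3726} + \sqrt{398}$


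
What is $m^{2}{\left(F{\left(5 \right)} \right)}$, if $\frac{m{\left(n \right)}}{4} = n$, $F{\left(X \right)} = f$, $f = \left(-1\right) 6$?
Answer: $576$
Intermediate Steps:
$f = -6$
$F{\left(X \right)} = -6$
$m{\left(n \right)} = 4 n$
$m^{2}{\left(F{\left(5 \right)} \right)} = \left(4 \left(-6\right)\right)^{2} = \left(-24\right)^{2} = 576$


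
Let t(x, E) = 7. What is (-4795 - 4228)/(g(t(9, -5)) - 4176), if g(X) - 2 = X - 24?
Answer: 9023/4191 ≈ 2.1529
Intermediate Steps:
g(X) = -22 + X (g(X) = 2 + (X - 24) = 2 + (-24 + X) = -22 + X)
(-4795 - 4228)/(g(t(9, -5)) - 4176) = (-4795 - 4228)/((-22 + 7) - 4176) = -9023/(-15 - 4176) = -9023/(-4191) = -9023*(-1/4191) = 9023/4191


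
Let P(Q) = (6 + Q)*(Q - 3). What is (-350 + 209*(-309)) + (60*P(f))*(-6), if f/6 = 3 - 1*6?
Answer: -155651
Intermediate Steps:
f = -18 (f = 6*(3 - 1*6) = 6*(3 - 6) = 6*(-3) = -18)
P(Q) = (-3 + Q)*(6 + Q) (P(Q) = (6 + Q)*(-3 + Q) = (-3 + Q)*(6 + Q))
(-350 + 209*(-309)) + (60*P(f))*(-6) = (-350 + 209*(-309)) + (60*(-18 + (-18)² + 3*(-18)))*(-6) = (-350 - 64581) + (60*(-18 + 324 - 54))*(-6) = -64931 + (60*252)*(-6) = -64931 + 15120*(-6) = -64931 - 90720 = -155651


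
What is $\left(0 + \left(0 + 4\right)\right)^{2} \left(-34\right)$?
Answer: $-544$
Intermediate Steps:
$\left(0 + \left(0 + 4\right)\right)^{2} \left(-34\right) = \left(0 + 4\right)^{2} \left(-34\right) = 4^{2} \left(-34\right) = 16 \left(-34\right) = -544$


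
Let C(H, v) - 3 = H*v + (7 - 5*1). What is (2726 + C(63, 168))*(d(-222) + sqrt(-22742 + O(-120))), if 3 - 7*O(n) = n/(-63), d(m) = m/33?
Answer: -985310/11 + 13315*I*sqrt(10029153)/21 ≈ -89574.0 + 2.008e+6*I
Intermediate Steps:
d(m) = m/33 (d(m) = m*(1/33) = m/33)
C(H, v) = 5 + H*v (C(H, v) = 3 + (H*v + (7 - 5*1)) = 3 + (H*v + (7 - 5)) = 3 + (H*v + 2) = 3 + (2 + H*v) = 5 + H*v)
O(n) = 3/7 + n/441 (O(n) = 3/7 - n/(7*(-63)) = 3/7 - n*(-1)/(7*63) = 3/7 - (-1)*n/441 = 3/7 + n/441)
(2726 + C(63, 168))*(d(-222) + sqrt(-22742 + O(-120))) = (2726 + (5 + 63*168))*((1/33)*(-222) + sqrt(-22742 + (3/7 + (1/441)*(-120)))) = (2726 + (5 + 10584))*(-74/11 + sqrt(-22742 + (3/7 - 40/147))) = (2726 + 10589)*(-74/11 + sqrt(-22742 + 23/147)) = 13315*(-74/11 + sqrt(-3343051/147)) = 13315*(-74/11 + I*sqrt(10029153)/21) = -985310/11 + 13315*I*sqrt(10029153)/21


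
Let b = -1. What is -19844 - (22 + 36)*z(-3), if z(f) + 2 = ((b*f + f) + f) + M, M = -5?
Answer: -19264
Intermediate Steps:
z(f) = -7 + f (z(f) = -2 + (((-f + f) + f) - 5) = -2 + ((0 + f) - 5) = -2 + (f - 5) = -2 + (-5 + f) = -7 + f)
-19844 - (22 + 36)*z(-3) = -19844 - (22 + 36)*(-7 - 3) = -19844 - 58*(-10) = -19844 - 1*(-580) = -19844 + 580 = -19264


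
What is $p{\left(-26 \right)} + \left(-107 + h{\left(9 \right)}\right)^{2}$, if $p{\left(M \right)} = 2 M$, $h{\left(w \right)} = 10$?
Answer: $9357$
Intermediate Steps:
$p{\left(-26 \right)} + \left(-107 + h{\left(9 \right)}\right)^{2} = 2 \left(-26\right) + \left(-107 + 10\right)^{2} = -52 + \left(-97\right)^{2} = -52 + 9409 = 9357$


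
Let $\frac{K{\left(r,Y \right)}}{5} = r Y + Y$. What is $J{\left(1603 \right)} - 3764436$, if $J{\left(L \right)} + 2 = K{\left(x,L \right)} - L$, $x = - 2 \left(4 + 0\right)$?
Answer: $-3822146$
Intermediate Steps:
$x = -8$ ($x = \left(-2\right) 4 = -8$)
$K{\left(r,Y \right)} = 5 Y + 5 Y r$ ($K{\left(r,Y \right)} = 5 \left(r Y + Y\right) = 5 \left(Y r + Y\right) = 5 \left(Y + Y r\right) = 5 Y + 5 Y r$)
$J{\left(L \right)} = -2 - 36 L$ ($J{\left(L \right)} = -2 + \left(5 L \left(1 - 8\right) - L\right) = -2 + \left(5 L \left(-7\right) - L\right) = -2 - 36 L$)
$J{\left(1603 \right)} - 3764436 = \left(-2 - 57708\right) - 3764436 = -57710 - 3764436 = -3822146$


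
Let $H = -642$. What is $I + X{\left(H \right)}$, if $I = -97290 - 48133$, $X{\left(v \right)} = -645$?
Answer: $-146068$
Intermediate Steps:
$I = -145423$
$I + X{\left(H \right)} = -145423 - 645 = -146068$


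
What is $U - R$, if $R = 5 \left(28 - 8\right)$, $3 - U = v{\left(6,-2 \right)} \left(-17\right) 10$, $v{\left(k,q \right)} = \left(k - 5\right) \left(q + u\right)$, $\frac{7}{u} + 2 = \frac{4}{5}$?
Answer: $- \frac{4286}{3} \approx -1428.7$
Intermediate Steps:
$u = - \frac{35}{6}$ ($u = \frac{7}{-2 + \frac{4}{5}} = \frac{7}{- \frac{6}{5}} = 7 \left(- \frac{5}{6}\right) = - \frac{35}{6} \approx -5.8333$)
$v{\left(k,q \right)} = \left(-5 + k\right) \left(- \frac{35}{6} + q\right)$ ($v{\left(k,q \right)} = \left(k - 5\right) \left(q - \frac{35}{6}\right) = \left(-5 + k\right) \left(- \frac{35}{6} + q\right)$)
$U = - \frac{3986}{3}$ ($U = 3 - \left(\frac{175}{6} - -10 - 35 + 6 \left(-2\right)\right) \left(-17\right) 10 = 3 - \left(\frac{175}{6} + 10 - 35 - 12\right) \left(-17\right) 10 = 3 - \left(- \frac{47}{6}\right) \left(-17\right) 10 = 3 - \frac{799}{6} \cdot 10 = 3 - \frac{3995}{3} = - \frac{3986}{3} \approx -1328.7$)
$R = 100$ ($R = 5 \cdot 20 = 100$)
$U - R = - \frac{3986}{3} - 100 = - \frac{4286}{3}$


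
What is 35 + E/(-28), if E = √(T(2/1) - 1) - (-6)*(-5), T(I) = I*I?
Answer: 505/14 - √3/28 ≈ 36.010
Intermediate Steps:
T(I) = I²
E = -30 + √3 (E = √((2/1)² - 1) - (-6)*(-5) = √((2*1)² - 1) - 3*10 = √(2² - 1) - 30 = √(4 - 1) - 30 = √3 - 30 = -30 + √3 ≈ -28.268)
35 + E/(-28) = 35 + (-30 + √3)/(-28) = 35 - (-30 + √3)/28 = 35 + (15/14 - √3/28) = 505/14 - √3/28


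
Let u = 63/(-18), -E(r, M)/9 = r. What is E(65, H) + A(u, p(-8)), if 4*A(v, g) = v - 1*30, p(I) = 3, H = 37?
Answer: -4747/8 ≈ -593.38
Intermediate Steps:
E(r, M) = -9*r
u = -7/2 (u = 63*(-1/18) = -7/2 ≈ -3.5000)
A(v, g) = -15/2 + v/4 (A(v, g) = (v - 1*30)/4 = (v - 30)/4 = (-30 + v)/4 = -15/2 + v/4)
E(65, H) + A(u, p(-8)) = -9*65 + (-15/2 + (1/4)*(-7/2)) = -585 + (-15/2 - 7/8) = -585 - 67/8 = -4747/8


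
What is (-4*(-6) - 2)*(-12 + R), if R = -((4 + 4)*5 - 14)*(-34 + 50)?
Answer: -9416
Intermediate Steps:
R = -416 (R = -(8*5 - 14)*16 = -(40 - 14)*16 = -26*16 = -1*416 = -416)
(-4*(-6) - 2)*(-12 + R) = (-4*(-6) - 2)*(-12 - 416) = (24 - 2)*(-428) = 22*(-428) = -9416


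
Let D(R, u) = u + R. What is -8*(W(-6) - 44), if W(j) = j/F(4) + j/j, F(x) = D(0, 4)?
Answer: 356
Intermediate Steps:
D(R, u) = R + u
F(x) = 4 (F(x) = 0 + 4 = 4)
W(j) = 1 + j/4 (W(j) = j/4 + j/j = j*(1/4) + 1 = j/4 + 1 = 1 + j/4)
-8*(W(-6) - 44) = -8*((1 + (1/4)*(-6)) - 44) = -8*((1 - 3/2) - 44) = -8*(-1/2 - 44) = -8*(-89/2) = 356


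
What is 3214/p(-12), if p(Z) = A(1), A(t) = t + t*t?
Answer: 1607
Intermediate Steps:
A(t) = t + t²
p(Z) = 2 (p(Z) = 1*(1 + 1) = 1*2 = 2)
3214/p(-12) = 3214/2 = 3214*(½) = 1607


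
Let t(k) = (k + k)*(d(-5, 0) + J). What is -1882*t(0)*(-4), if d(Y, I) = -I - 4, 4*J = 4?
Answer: 0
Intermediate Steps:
J = 1 (J = (¼)*4 = 1)
d(Y, I) = -4 - I
t(k) = -6*k (t(k) = (k + k)*((-4 - 1*0) + 1) = (2*k)*((-4 + 0) + 1) = (2*k)*(-4 + 1) = (2*k)*(-3) = -6*k)
-1882*t(0)*(-4) = -1882*(-6*0)*(-4) = -0*(-4) = -1882*0 = 0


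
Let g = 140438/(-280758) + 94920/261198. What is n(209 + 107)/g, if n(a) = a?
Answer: -91957790772/39811807 ≈ -2309.8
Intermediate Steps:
g = -39811807/291005667 (g = 140438*(-1/280758) + 94920*(1/261198) = -70219/140379 + 2260/6219 = -39811807/291005667 ≈ -0.13681)
n(209 + 107)/g = (209 + 107)/(-39811807/291005667) = 316*(-291005667/39811807) = -91957790772/39811807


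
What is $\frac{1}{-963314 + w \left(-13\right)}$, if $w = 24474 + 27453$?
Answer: $- \frac{1}{1638365} \approx -6.1036 \cdot 10^{-7}$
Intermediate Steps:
$w = 51927$
$\frac{1}{-963314 + w \left(-13\right)} = \frac{1}{-963314 + 51927 \left(-13\right)} = \frac{1}{-963314 - 675051} = \frac{1}{-1638365} = - \frac{1}{1638365}$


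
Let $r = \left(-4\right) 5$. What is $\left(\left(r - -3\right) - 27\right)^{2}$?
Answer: $1936$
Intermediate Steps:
$r = -20$
$\left(\left(r - -3\right) - 27\right)^{2} = \left(\left(-20 - -3\right) - 27\right)^{2} = \left(\left(-20 + 3\right) - 27\right)^{2} = \left(-17 - 27\right)^{2} = \left(-44\right)^{2} = 1936$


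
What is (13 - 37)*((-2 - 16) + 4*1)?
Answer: 336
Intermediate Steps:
(13 - 37)*((-2 - 16) + 4*1) = -24*(-18 + 4) = -24*(-14) = 336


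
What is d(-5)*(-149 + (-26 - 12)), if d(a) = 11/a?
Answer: 2057/5 ≈ 411.40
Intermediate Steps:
d(-5)*(-149 + (-26 - 12)) = (11/(-5))*(-149 + (-26 - 12)) = (11*(-1/5))*(-149 - 38) = -11/5*(-187) = 2057/5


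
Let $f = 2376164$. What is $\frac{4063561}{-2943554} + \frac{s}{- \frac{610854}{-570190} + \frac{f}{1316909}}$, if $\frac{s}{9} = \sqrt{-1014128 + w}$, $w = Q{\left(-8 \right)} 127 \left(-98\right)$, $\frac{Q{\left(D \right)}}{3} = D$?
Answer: $- \frac{4063561}{2943554} + \frac{711367903620 i \sqrt{44714}}{56823791617} \approx -1.3805 + 2647.2 i$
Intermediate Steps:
$Q{\left(D \right)} = 3 D$
$w = 298704$ ($w = 3 \left(-8\right) 127 \left(-98\right) = \left(-24\right) 127 \left(-98\right) = \left(-3048\right) \left(-98\right) = 298704$)
$s = 36 i \sqrt{44714}$ ($s = 9 \sqrt{-1014128 + 298704} = 9 \sqrt{-715424} = 9 \cdot 4 i \sqrt{44714} = 36 i \sqrt{44714} \approx 7612.4 i$)
$\frac{4063561}{-2943554} + \frac{s}{- \frac{610854}{-570190} + \frac{f}{1316909}} = \frac{4063561}{-2943554} + \frac{36 i \sqrt{44714}}{- \frac{610854}{-570190} + \frac{2376164}{1316909}} = 4063561 \left(- \frac{1}{2943554}\right) + \frac{36 i \sqrt{44714}}{\left(-610854\right) \left(- \frac{1}{570190}\right) + 2376164 \cdot \frac{1}{1316909}} = - \frac{4063561}{2943554} + \frac{36 i \sqrt{44714}}{\frac{305427}{285095} + \frac{2376164}{1316909}} = - \frac{4063561}{2943554} + \frac{36 i \sqrt{44714}}{\frac{56823791617}{19760219545}} = - \frac{4063561}{2943554} + 36 i \sqrt{44714} \cdot \frac{19760219545}{56823791617} = - \frac{4063561}{2943554} + \frac{711367903620 i \sqrt{44714}}{56823791617}$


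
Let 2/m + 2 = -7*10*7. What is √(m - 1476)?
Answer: I*√89321862/246 ≈ 38.419*I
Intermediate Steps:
m = -1/246 (m = 2/(-2 - 7*10*7) = 2/(-2 - 70*7) = 2/(-2 - 490) = 2/(-492) = 2*(-1/492) = -1/246 ≈ -0.0040650)
√(m - 1476) = √(-1/246 - 1476) = √(-363097/246) = I*√89321862/246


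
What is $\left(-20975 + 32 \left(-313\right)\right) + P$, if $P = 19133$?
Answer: $-11858$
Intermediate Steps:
$\left(-20975 + 32 \left(-313\right)\right) + P = \left(-20975 + 32 \left(-313\right)\right) + 19133 = \left(-20975 - 10016\right) + 19133 = -30991 + 19133 = -11858$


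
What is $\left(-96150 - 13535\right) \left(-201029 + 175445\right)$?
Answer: $2806181040$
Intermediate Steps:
$\left(-96150 - 13535\right) \left(-201029 + 175445\right) = \left(-109685\right) \left(-25584\right) = 2806181040$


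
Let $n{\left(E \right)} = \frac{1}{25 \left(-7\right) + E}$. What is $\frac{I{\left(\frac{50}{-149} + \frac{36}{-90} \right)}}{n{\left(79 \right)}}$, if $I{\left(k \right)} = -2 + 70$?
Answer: $-6528$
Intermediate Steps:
$n{\left(E \right)} = \frac{1}{-175 + E}$
$I{\left(k \right)} = 68$
$\frac{I{\left(\frac{50}{-149} + \frac{36}{-90} \right)}}{n{\left(79 \right)}} = \frac{68}{\frac{1}{-175 + 79}} = \frac{68}{\frac{1}{-96}} = \frac{68}{- \frac{1}{96}} = 68 \left(-96\right) = -6528$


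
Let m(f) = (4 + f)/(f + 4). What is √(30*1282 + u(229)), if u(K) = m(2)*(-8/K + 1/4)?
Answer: √8067568553/458 ≈ 196.11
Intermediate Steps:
m(f) = 1 (m(f) = (4 + f)/(4 + f) = 1)
u(K) = ¼ - 8/K (u(K) = 1*(-8/K + 1/4) = 1*(-8/K + 1*(¼)) = 1*(-8/K + ¼) = 1*(¼ - 8/K) = ¼ - 8/K)
√(30*1282 + u(229)) = √(30*1282 + (¼)*(-32 + 229)/229) = √(38460 + (¼)*(1/229)*197) = √(38460 + 197/916) = √(35229557/916) = √8067568553/458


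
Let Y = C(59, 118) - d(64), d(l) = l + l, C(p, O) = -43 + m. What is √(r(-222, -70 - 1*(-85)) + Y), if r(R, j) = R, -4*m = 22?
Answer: I*√1594/2 ≈ 19.962*I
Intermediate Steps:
m = -11/2 (m = -¼*22 = -11/2 ≈ -5.5000)
C(p, O) = -97/2 (C(p, O) = -43 - 11/2 = -97/2)
d(l) = 2*l
Y = -353/2 (Y = -97/2 - 2*64 = -97/2 - 1*128 = -97/2 - 128 = -353/2 ≈ -176.50)
√(r(-222, -70 - 1*(-85)) + Y) = √(-222 - 353/2) = √(-797/2) = I*√1594/2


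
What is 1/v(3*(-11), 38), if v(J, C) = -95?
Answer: -1/95 ≈ -0.010526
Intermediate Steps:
1/v(3*(-11), 38) = 1/(-95) = -1/95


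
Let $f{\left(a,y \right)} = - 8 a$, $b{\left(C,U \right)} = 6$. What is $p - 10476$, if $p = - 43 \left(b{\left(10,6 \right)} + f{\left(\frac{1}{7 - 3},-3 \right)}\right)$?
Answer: $-10648$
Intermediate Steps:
$p = -172$ ($p = - 43 \left(6 - \frac{8}{7 - 3}\right) = - 43 \left(6 - \frac{8}{4}\right) = - 43 \left(6 - 2\right) = \left(-43\right) 4 = -172$)
$p - 10476 = -172 - 10476 = -10648$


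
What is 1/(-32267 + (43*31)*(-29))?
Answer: -1/70924 ≈ -1.4100e-5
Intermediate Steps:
1/(-32267 + (43*31)*(-29)) = 1/(-32267 + 1333*(-29)) = 1/(-32267 - 38657) = 1/(-70924) = -1/70924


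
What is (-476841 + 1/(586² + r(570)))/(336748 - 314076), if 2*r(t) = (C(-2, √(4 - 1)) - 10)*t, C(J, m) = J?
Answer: -162114495815/7707935872 ≈ -21.032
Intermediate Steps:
r(t) = -6*t (r(t) = ((-2 - 10)*t)/2 = (-12*t)/2 = -6*t)
(-476841 + 1/(586² + r(570)))/(336748 - 314076) = (-476841 + 1/(586² - 6*570))/(336748 - 314076) = (-476841 + 1/(343396 - 3420))/22672 = (-476841 + 1/339976)*(1/22672) = -162114495815/339976*1/22672 = -162114495815/7707935872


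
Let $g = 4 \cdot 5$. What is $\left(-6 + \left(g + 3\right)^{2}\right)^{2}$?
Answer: $273529$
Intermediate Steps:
$g = 20$
$\left(-6 + \left(g + 3\right)^{2}\right)^{2} = \left(-6 + \left(20 + 3\right)^{2}\right)^{2} = \left(-6 + 23^{2}\right)^{2} = \left(-6 + 529\right)^{2} = 523^{2} = 273529$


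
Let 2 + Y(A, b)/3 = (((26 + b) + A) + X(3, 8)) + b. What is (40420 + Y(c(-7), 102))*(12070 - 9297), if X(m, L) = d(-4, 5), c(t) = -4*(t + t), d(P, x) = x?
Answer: 114488851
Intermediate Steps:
c(t) = -8*t
X(m, L) = 5
Y(A, b) = 87 + 3*A + 6*b (Y(A, b) = -6 + 3*((((26 + b) + A) + 5) + b) = -6 + 3*(((26 + A + b) + 5) + b) = -6 + 3*((31 + A + b) + b) = -6 + 3*(31 + A + 2*b) = -6 + (93 + 3*A + 6*b) = 87 + 3*A + 6*b)
(40420 + Y(c(-7), 102))*(12070 - 9297) = (40420 + (87 + 3*(-8*(-7)) + 6*102))*(12070 - 9297) = (40420 + (87 + 3*56 + 612))*2773 = (40420 + (87 + 168 + 612))*2773 = (40420 + 867)*2773 = 41287*2773 = 114488851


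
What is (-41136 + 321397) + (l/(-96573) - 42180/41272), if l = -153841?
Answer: 279263899785007/996440214 ≈ 2.8026e+5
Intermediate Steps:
(-41136 + 321397) + (l/(-96573) - 42180/41272) = (-41136 + 321397) + (-153841/(-96573) - 42180/41272) = 280261 + (-153841*(-1/96573) - 42180*1/41272) = 280261 + (153841/96573 - 10545/10318) = 280261 + 568969153/996440214 = 279263899785007/996440214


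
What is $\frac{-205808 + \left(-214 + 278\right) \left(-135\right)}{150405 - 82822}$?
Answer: $- \frac{214448}{67583} \approx -3.1731$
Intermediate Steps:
$\frac{-205808 + \left(-214 + 278\right) \left(-135\right)}{150405 - 82822} = \frac{-205808 + 64 \left(-135\right)}{67583} = \left(-205808 - 8640\right) \frac{1}{67583} = \left(-214448\right) \frac{1}{67583} = - \frac{214448}{67583}$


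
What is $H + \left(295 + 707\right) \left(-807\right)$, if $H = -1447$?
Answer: $-810061$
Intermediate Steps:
$H + \left(295 + 707\right) \left(-807\right) = -1447 + \left(295 + 707\right) \left(-807\right) = -1447 + 1002 \left(-807\right) = -1447 - 808614 = -810061$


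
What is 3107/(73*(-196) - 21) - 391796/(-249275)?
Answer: 4839547459/3571861475 ≈ 1.3549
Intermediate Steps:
3107/(73*(-196) - 21) - 391796/(-249275) = 3107/(-14308 - 21) - 391796*(-1/249275) = 3107/(-14329) + 391796/249275 = 3107*(-1/14329) + 391796/249275 = -3107/14329 + 391796/249275 = 4839547459/3571861475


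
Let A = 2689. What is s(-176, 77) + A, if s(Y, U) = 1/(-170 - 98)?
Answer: 720651/268 ≈ 2689.0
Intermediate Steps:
s(Y, U) = -1/268 (s(Y, U) = 1/(-268) = -1/268)
s(-176, 77) + A = -1/268 + 2689 = 720651/268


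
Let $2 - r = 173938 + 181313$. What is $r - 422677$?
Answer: $-777926$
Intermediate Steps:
$r = -355249$ ($r = 2 - \left(173938 + 181313\right) = 2 - 355251 = -355249$)
$r - 422677 = -355249 - 422677 = -777926$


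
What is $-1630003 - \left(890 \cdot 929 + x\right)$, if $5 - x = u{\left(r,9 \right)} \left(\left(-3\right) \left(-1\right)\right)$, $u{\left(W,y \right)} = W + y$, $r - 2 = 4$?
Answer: $-2456773$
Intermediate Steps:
$r = 6$ ($r = 2 + 4 = 6$)
$x = -40$ ($x = 5 - \left(6 + 9\right) \left(\left(-3\right) \left(-1\right)\right) = 5 - 15 \cdot 3 = 5 - 45 = -40$)
$-1630003 - \left(890 \cdot 929 + x\right) = -1630003 - \left(890 \cdot 929 - 40\right) = -1630003 - \left(826810 - 40\right) = -1630003 - 826770 = -2456773$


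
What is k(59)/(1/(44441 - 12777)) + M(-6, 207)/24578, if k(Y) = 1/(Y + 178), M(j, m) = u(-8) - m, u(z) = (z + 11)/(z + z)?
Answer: 12451019017/93199776 ≈ 133.59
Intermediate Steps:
u(z) = (11 + z)/(2*z) (u(z) = (11 + z)/((2*z)) = (11 + z)*(1/(2*z)) = (11 + z)/(2*z))
M(j, m) = -3/16 - m (M(j, m) = (½)*(11 - 8)/(-8) - m = (½)*(-⅛)*3 - m = -3/16 - m)
k(Y) = 1/(178 + Y)
k(59)/(1/(44441 - 12777)) + M(-6, 207)/24578 = 1/((178 + 59)*(1/(44441 - 12777))) + (-3/16 - 1*207)/24578 = 1/(237*(1/31664)) + (-3/16 - 207)*(1/24578) = 1/(237*(1/31664)) - 3315/16*1/24578 = (1/237)*31664 - 3315/393248 = 31664/237 - 3315/393248 = 12451019017/93199776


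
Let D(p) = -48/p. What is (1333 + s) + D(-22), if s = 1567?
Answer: 31924/11 ≈ 2902.2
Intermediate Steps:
(1333 + s) + D(-22) = (1333 + 1567) - 48/(-22) = 2900 - 48*(-1/22) = 2900 + 24/11 = 31924/11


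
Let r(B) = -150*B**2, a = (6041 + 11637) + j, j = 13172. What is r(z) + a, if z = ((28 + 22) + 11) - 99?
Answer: -185750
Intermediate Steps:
a = 30850 (a = (6041 + 11637) + 13172 = 17678 + 13172 = 30850)
z = -38 (z = (50 + 11) - 99 = 61 - 99 = -38)
r(z) + a = -150*(-38)**2 + 30850 = -150*1444 + 30850 = -216600 + 30850 = -185750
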